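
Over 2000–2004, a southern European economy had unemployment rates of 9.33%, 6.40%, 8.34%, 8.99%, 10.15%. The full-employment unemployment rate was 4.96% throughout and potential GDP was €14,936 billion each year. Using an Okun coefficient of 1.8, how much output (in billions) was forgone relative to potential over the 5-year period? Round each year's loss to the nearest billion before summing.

€4,949 billion

Year 2000: gap = -1.8 × (9.33 - 4.96) = -7.866%, loss ≈ 14936 × 7.866/100 ≈ 1175.
Year 2001: gap = -1.8 × (6.4 - 4.96) = -2.592%, loss ≈ 14936 × 2.592/100 ≈ 387.
Year 2002: gap = -1.8 × (8.34 - 4.96) = -6.084%, loss ≈ 14936 × 6.084/100 ≈ 909.
Year 2003: gap = -1.8 × (8.99 - 4.96) = -7.254%, loss ≈ 14936 × 7.254/100 ≈ 1083.
Year 2004: gap = -1.8 × (10.15 - 4.96) = -9.342%, loss ≈ 14936 × 9.342/100 ≈ 1395.
Total lost output = 1175 + 387 + 909 + 1083 + 1395 = 4949 billion.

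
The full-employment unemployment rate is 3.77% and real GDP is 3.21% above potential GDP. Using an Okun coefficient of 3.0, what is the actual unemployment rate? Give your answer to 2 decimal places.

2.70%

From Okun's law, u - u* = -(output gap)/β = -(3.21)/3.0 = -1.07 points.
So u = 3.77 - 1.07 = 2.70%.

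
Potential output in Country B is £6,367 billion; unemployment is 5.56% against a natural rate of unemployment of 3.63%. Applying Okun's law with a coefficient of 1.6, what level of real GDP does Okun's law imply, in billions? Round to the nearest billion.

£6,170 billion

Unemployment gap = 5.56 - 3.63 = 1.93 points, so the output gap is -1.6 × 1.93 = -3.088%.
Actual GDP = 6367 × (1 - 3.088/100) = 6367 × 0.96912 ≈ 6170 billion.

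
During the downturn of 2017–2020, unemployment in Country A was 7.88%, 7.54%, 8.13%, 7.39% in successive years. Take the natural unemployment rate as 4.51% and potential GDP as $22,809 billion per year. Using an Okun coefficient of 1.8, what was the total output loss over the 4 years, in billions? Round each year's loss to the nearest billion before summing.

$5,296 billion

Year 2017: gap = -1.8 × (7.88 - 4.51) = -6.066%, loss ≈ 22809 × 6.066/100 ≈ 1384.
Year 2018: gap = -1.8 × (7.54 - 4.51) = -5.454%, loss ≈ 22809 × 5.454/100 ≈ 1244.
Year 2019: gap = -1.8 × (8.13 - 4.51) = -6.516%, loss ≈ 22809 × 6.516/100 ≈ 1486.
Year 2020: gap = -1.8 × (7.39 - 4.51) = -5.184%, loss ≈ 22809 × 5.184/100 ≈ 1182.
Total lost output = 1384 + 1244 + 1486 + 1182 = 5296 billion.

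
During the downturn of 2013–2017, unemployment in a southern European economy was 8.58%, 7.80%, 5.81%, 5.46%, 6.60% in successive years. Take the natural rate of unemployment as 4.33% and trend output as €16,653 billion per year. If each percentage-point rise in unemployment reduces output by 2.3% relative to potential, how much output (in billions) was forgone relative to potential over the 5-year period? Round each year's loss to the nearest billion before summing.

Year 2013: gap = -2.3 × (8.58 - 4.33) = -9.775%, loss ≈ 16653 × 9.775/100 ≈ 1628.
Year 2014: gap = -2.3 × (7.8 - 4.33) = -7.981%, loss ≈ 16653 × 7.981/100 ≈ 1329.
Year 2015: gap = -2.3 × (5.81 - 4.33) = -3.404%, loss ≈ 16653 × 3.404/100 ≈ 567.
Year 2016: gap = -2.3 × (5.46 - 4.33) = -2.599%, loss ≈ 16653 × 2.599/100 ≈ 433.
Year 2017: gap = -2.3 × (6.6 - 4.33) = -5.221%, loss ≈ 16653 × 5.221/100 ≈ 869.
Total lost output = 1628 + 1329 + 567 + 433 + 869 = 4826 billion.

€4,826 billion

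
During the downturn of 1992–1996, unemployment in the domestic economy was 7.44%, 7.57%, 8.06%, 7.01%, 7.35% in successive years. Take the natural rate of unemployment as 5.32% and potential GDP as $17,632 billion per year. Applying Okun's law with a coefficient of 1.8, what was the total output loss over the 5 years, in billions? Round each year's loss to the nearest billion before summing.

$3,437 billion

Year 1992: gap = -1.8 × (7.44 - 5.32) = -3.816%, loss ≈ 17632 × 3.816/100 ≈ 673.
Year 1993: gap = -1.8 × (7.57 - 5.32) = -4.05%, loss ≈ 17632 × 4.05/100 ≈ 714.
Year 1994: gap = -1.8 × (8.06 - 5.32) = -4.932%, loss ≈ 17632 × 4.932/100 ≈ 870.
Year 1995: gap = -1.8 × (7.01 - 5.32) = -3.042%, loss ≈ 17632 × 3.042/100 ≈ 536.
Year 1996: gap = -1.8 × (7.35 - 5.32) = -3.654%, loss ≈ 17632 × 3.654/100 ≈ 644.
Total lost output = 673 + 714 + 870 + 536 + 644 = 3437 billion.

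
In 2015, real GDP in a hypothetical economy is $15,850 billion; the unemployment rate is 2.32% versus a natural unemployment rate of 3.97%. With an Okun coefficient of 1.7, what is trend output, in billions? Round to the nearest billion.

Unemployment gap = 2.32 - 3.97 = -1.65 points, so output gap = -1.7 × (-1.65) = 2.805%.
Since Y = Y* × (1 + gap/100), Y* = 15850/1.02805 ≈ 15418 billion.

$15,418 billion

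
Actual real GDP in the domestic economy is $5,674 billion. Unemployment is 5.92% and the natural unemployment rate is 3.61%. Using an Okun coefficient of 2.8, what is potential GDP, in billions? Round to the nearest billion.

Unemployment gap = 5.92 - 3.61 = 2.31 points, so output gap = -2.8 × 2.31 = -6.468%.
Since Y = Y* × (1 + gap/100), Y* = 5674/0.93532 ≈ 6066 billion.

$6,066 billion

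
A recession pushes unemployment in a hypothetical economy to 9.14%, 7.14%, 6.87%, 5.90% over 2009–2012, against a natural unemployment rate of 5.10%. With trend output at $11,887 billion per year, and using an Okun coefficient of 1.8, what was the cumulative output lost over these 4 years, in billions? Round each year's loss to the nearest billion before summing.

Year 2009: gap = -1.8 × (9.14 - 5.1) = -7.272%, loss ≈ 11887 × 7.272/100 ≈ 864.
Year 2010: gap = -1.8 × (7.14 - 5.1) = -3.672%, loss ≈ 11887 × 3.672/100 ≈ 436.
Year 2011: gap = -1.8 × (6.87 - 5.1) = -3.186%, loss ≈ 11887 × 3.186/100 ≈ 379.
Year 2012: gap = -1.8 × (5.9 - 5.1) = -1.44%, loss ≈ 11887 × 1.44/100 ≈ 171.
Total lost output = 864 + 436 + 379 + 171 = 1850 billion.

$1,850 billion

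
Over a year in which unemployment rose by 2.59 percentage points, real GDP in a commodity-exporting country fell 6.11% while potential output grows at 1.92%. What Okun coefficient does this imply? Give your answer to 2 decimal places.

Growth form: g_Y = g_Y* - β × Δu, so β = (g_Y* - g_Y)/Δu.
β = (1.92 + 6.11)/2.59 = 8.03/2.59 = 3.10.

β ≈ 3.10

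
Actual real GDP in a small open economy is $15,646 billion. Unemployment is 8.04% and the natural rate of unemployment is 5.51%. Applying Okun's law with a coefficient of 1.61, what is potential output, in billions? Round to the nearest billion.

$16,310 billion

Unemployment gap = 8.04 - 5.51 = 2.53 points, so output gap = -1.61 × 2.53 = -4.0733%.
Since Y = Y* × (1 + gap/100), Y* = 15646/0.959267 ≈ 16310 billion.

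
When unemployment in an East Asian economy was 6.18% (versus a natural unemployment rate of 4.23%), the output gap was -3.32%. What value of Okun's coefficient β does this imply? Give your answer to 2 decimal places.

Okun's law: output gap = -β × (u - u*).
-3.32 = -β × (6.18 - 4.23) = -β × 1.95, so β = 3.32/1.95 = 1.70.

β ≈ 1.70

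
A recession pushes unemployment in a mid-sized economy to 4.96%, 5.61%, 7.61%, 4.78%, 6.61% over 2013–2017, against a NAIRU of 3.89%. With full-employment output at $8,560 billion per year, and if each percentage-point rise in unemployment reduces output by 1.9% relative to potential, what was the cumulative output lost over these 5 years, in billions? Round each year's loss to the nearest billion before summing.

Year 2013: gap = -1.9 × (4.96 - 3.89) = -2.033%, loss ≈ 8560 × 2.033/100 ≈ 174.
Year 2014: gap = -1.9 × (5.61 - 3.89) = -3.268%, loss ≈ 8560 × 3.268/100 ≈ 280.
Year 2015: gap = -1.9 × (7.61 - 3.89) = -7.068%, loss ≈ 8560 × 7.068/100 ≈ 605.
Year 2016: gap = -1.9 × (4.78 - 3.89) = -1.691%, loss ≈ 8560 × 1.691/100 ≈ 145.
Year 2017: gap = -1.9 × (6.61 - 3.89) = -5.168%, loss ≈ 8560 × 5.168/100 ≈ 442.
Total lost output = 174 + 280 + 605 + 145 + 442 = 1646 billion.

$1,646 billion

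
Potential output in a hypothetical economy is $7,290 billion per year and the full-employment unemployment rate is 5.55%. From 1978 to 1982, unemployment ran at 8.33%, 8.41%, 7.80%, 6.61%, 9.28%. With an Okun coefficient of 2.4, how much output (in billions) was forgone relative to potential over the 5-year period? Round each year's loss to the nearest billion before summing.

$2,218 billion

Year 1978: gap = -2.4 × (8.33 - 5.55) = -6.672%, loss ≈ 7290 × 6.672/100 ≈ 486.
Year 1979: gap = -2.4 × (8.41 - 5.55) = -6.864%, loss ≈ 7290 × 6.864/100 ≈ 500.
Year 1980: gap = -2.4 × (7.8 - 5.55) = -5.4%, loss ≈ 7290 × 5.4/100 ≈ 394.
Year 1981: gap = -2.4 × (6.61 - 5.55) = -2.544%, loss ≈ 7290 × 2.544/100 ≈ 185.
Year 1982: gap = -2.4 × (9.28 - 5.55) = -8.952%, loss ≈ 7290 × 8.952/100 ≈ 653.
Total lost output = 486 + 500 + 394 + 185 + 653 = 2218 billion.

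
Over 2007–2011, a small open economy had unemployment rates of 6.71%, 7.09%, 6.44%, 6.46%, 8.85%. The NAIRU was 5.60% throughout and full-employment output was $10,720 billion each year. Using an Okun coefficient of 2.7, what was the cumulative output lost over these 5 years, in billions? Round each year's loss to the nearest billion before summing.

$2,185 billion

Year 2007: gap = -2.7 × (6.71 - 5.6) = -2.997%, loss ≈ 10720 × 2.997/100 ≈ 321.
Year 2008: gap = -2.7 × (7.09 - 5.6) = -4.023%, loss ≈ 10720 × 4.023/100 ≈ 431.
Year 2009: gap = -2.7 × (6.44 - 5.6) = -2.268%, loss ≈ 10720 × 2.268/100 ≈ 243.
Year 2010: gap = -2.7 × (6.46 - 5.6) = -2.322%, loss ≈ 10720 × 2.322/100 ≈ 249.
Year 2011: gap = -2.7 × (8.85 - 5.6) = -8.775%, loss ≈ 10720 × 8.775/100 ≈ 941.
Total lost output = 321 + 431 + 243 + 249 + 941 = 2185 billion.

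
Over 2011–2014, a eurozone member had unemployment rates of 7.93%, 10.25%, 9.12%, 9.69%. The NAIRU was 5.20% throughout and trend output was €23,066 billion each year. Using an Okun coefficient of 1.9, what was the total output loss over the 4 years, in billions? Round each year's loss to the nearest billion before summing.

€7,095 billion

Year 2011: gap = -1.9 × (7.93 - 5.2) = -5.187%, loss ≈ 23066 × 5.187/100 ≈ 1196.
Year 2012: gap = -1.9 × (10.25 - 5.2) = -9.595%, loss ≈ 23066 × 9.595/100 ≈ 2213.
Year 2013: gap = -1.9 × (9.12 - 5.2) = -7.448%, loss ≈ 23066 × 7.448/100 ≈ 1718.
Year 2014: gap = -1.9 × (9.69 - 5.2) = -8.531%, loss ≈ 23066 × 8.531/100 ≈ 1968.
Total lost output = 1196 + 2213 + 1718 + 1968 = 7095 billion.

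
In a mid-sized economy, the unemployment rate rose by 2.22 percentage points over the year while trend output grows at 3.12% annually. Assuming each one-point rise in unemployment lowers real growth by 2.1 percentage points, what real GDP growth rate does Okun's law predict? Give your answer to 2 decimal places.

-1.54%

Growth-rate Okun's law: g_Y = g_Y* - β × Δu.
g_Y = 3.12 - 2.1 × (2.22) = 3.12 - 4.662 = -1.542%, i.e. -1.54% to 2 d.p.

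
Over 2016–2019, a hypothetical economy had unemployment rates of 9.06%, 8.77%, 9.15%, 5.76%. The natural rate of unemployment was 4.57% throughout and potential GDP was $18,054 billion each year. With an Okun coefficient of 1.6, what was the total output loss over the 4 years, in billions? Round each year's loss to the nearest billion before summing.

Year 2016: gap = -1.6 × (9.06 - 4.57) = -7.184%, loss ≈ 18054 × 7.184/100 ≈ 1297.
Year 2017: gap = -1.6 × (8.77 - 4.57) = -6.72%, loss ≈ 18054 × 6.72/100 ≈ 1213.
Year 2018: gap = -1.6 × (9.15 - 4.57) = -7.328%, loss ≈ 18054 × 7.328/100 ≈ 1323.
Year 2019: gap = -1.6 × (5.76 - 4.57) = -1.904%, loss ≈ 18054 × 1.904/100 ≈ 344.
Total lost output = 1297 + 1213 + 1323 + 344 = 4177 billion.

$4,177 billion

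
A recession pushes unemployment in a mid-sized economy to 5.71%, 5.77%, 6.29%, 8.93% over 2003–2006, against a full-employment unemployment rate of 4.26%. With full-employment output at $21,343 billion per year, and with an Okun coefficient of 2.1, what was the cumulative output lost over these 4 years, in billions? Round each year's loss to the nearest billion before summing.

Year 2003: gap = -2.1 × (5.71 - 4.26) = -3.045%, loss ≈ 21343 × 3.045/100 ≈ 650.
Year 2004: gap = -2.1 × (5.77 - 4.26) = -3.171%, loss ≈ 21343 × 3.171/100 ≈ 677.
Year 2005: gap = -2.1 × (6.29 - 4.26) = -4.263%, loss ≈ 21343 × 4.263/100 ≈ 910.
Year 2006: gap = -2.1 × (8.93 - 4.26) = -9.807%, loss ≈ 21343 × 9.807/100 ≈ 2093.
Total lost output = 650 + 677 + 910 + 2093 = 4330 billion.

$4,330 billion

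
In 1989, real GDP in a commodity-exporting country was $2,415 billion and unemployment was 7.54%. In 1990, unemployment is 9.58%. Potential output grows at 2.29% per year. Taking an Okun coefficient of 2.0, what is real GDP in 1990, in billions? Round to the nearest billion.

Δu = 9.58 - 7.54 = 2.04 points.
Okun's law (growth form): g_Y = g_Y* - β × Δu = 2.29 - 2.0 × (2.04) = 2.29 - 4.08 = -1.79%.
Real GDP in the next year = 2415 × (1 - 1.79/100) = 2415 × 0.9821 ≈ 2372 billion.

$2,372 billion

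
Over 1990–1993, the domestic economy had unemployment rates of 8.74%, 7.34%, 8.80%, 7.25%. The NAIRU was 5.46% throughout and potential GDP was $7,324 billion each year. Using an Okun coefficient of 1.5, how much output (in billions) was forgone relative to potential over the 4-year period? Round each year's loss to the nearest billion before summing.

Year 1990: gap = -1.5 × (8.74 - 5.46) = -4.92%, loss ≈ 7324 × 4.92/100 ≈ 360.
Year 1991: gap = -1.5 × (7.34 - 5.46) = -2.82%, loss ≈ 7324 × 2.82/100 ≈ 207.
Year 1992: gap = -1.5 × (8.8 - 5.46) = -5.01%, loss ≈ 7324 × 5.01/100 ≈ 367.
Year 1993: gap = -1.5 × (7.25 - 5.46) = -2.685%, loss ≈ 7324 × 2.685/100 ≈ 197.
Total lost output = 360 + 207 + 367 + 197 = 1131 billion.

$1,131 billion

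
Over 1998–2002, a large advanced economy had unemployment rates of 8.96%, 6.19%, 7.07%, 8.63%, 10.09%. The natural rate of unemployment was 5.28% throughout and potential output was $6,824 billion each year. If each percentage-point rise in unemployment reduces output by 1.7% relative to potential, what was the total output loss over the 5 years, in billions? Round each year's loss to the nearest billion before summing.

$1,688 billion

Year 1998: gap = -1.7 × (8.96 - 5.28) = -6.256%, loss ≈ 6824 × 6.256/100 ≈ 427.
Year 1999: gap = -1.7 × (6.19 - 5.28) = -1.547%, loss ≈ 6824 × 1.547/100 ≈ 106.
Year 2000: gap = -1.7 × (7.07 - 5.28) = -3.043%, loss ≈ 6824 × 3.043/100 ≈ 208.
Year 2001: gap = -1.7 × (8.63 - 5.28) = -5.695%, loss ≈ 6824 × 5.695/100 ≈ 389.
Year 2002: gap = -1.7 × (10.09 - 5.28) = -8.177%, loss ≈ 6824 × 8.177/100 ≈ 558.
Total lost output = 427 + 106 + 208 + 389 + 558 = 1688 billion.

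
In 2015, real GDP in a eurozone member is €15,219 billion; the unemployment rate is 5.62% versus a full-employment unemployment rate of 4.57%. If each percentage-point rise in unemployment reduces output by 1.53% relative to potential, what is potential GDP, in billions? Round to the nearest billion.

Unemployment gap = 5.62 - 4.57 = 1.05 points, so output gap = -1.53 × 1.05 = -1.6065%.
Since Y = Y* × (1 + gap/100), Y* = 15219/0.983935 ≈ 15467 billion.

€15,467 billion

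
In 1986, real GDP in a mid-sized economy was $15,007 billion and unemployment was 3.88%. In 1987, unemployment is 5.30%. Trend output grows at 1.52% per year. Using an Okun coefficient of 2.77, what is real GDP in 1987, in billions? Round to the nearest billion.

Δu = 5.3 - 3.88 = 1.42 points.
Okun's law (growth form): g_Y = g_Y* - β × Δu = 1.52 - 2.77 × (1.42) = 1.52 - 3.9334 = -2.4134%.
Real GDP in the next year = 15007 × (1 - 2.4134/100) = 15007 × 0.975866 ≈ 14645 billion.

$14,645 billion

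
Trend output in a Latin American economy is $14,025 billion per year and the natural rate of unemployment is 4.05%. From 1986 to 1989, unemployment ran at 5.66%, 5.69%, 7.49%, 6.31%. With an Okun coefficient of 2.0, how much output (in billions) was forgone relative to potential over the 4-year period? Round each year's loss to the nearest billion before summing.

Year 1986: gap = -2.0 × (5.66 - 4.05) = -3.22%, loss ≈ 14025 × 3.22/100 ≈ 452.
Year 1987: gap = -2.0 × (5.69 - 4.05) = -3.28%, loss ≈ 14025 × 3.28/100 ≈ 460.
Year 1988: gap = -2.0 × (7.49 - 4.05) = -6.88%, loss ≈ 14025 × 6.88/100 ≈ 965.
Year 1989: gap = -2.0 × (6.31 - 4.05) = -4.52%, loss ≈ 14025 × 4.52/100 ≈ 634.
Total lost output = 452 + 460 + 965 + 634 = 2511 billion.

$2,511 billion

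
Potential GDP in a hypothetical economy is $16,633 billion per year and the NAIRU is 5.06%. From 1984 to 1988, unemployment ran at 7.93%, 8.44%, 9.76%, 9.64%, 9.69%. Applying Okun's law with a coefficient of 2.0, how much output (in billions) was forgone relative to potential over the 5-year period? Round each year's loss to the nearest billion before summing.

$6,707 billion

Year 1984: gap = -2.0 × (7.93 - 5.06) = -5.74%, loss ≈ 16633 × 5.74/100 ≈ 955.
Year 1985: gap = -2.0 × (8.44 - 5.06) = -6.76%, loss ≈ 16633 × 6.76/100 ≈ 1124.
Year 1986: gap = -2.0 × (9.76 - 5.06) = -9.4%, loss ≈ 16633 × 9.4/100 ≈ 1564.
Year 1987: gap = -2.0 × (9.64 - 5.06) = -9.16%, loss ≈ 16633 × 9.16/100 ≈ 1524.
Year 1988: gap = -2.0 × (9.69 - 5.06) = -9.26%, loss ≈ 16633 × 9.26/100 ≈ 1540.
Total lost output = 955 + 1124 + 1564 + 1524 + 1540 = 6707 billion.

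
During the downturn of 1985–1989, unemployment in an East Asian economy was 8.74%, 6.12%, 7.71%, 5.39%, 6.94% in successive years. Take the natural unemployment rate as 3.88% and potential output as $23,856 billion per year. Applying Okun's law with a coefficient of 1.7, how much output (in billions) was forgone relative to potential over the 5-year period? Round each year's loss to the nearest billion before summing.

$6,285 billion

Year 1985: gap = -1.7 × (8.74 - 3.88) = -8.262%, loss ≈ 23856 × 8.262/100 ≈ 1971.
Year 1986: gap = -1.7 × (6.12 - 3.88) = -3.808%, loss ≈ 23856 × 3.808/100 ≈ 908.
Year 1987: gap = -1.7 × (7.71 - 3.88) = -6.511%, loss ≈ 23856 × 6.511/100 ≈ 1553.
Year 1988: gap = -1.7 × (5.39 - 3.88) = -2.567%, loss ≈ 23856 × 2.567/100 ≈ 612.
Year 1989: gap = -1.7 × (6.94 - 3.88) = -5.202%, loss ≈ 23856 × 5.202/100 ≈ 1241.
Total lost output = 1971 + 908 + 1553 + 612 + 1241 = 6285 billion.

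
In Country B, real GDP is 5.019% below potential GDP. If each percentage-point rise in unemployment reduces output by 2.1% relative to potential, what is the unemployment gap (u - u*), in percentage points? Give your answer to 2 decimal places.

2.39 percentage points

Okun's law: output gap = -β × (u - u*), so u - u* = -(output gap)/β.
u - u* = -(-5.019)/2.1 = 2.39 percentage points.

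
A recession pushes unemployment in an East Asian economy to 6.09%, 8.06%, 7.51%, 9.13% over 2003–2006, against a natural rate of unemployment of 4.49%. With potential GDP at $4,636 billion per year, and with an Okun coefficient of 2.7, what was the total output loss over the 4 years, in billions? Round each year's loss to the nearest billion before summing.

$1,606 billion

Year 2003: gap = -2.7 × (6.09 - 4.49) = -4.32%, loss ≈ 4636 × 4.32/100 ≈ 200.
Year 2004: gap = -2.7 × (8.06 - 4.49) = -9.639%, loss ≈ 4636 × 9.639/100 ≈ 447.
Year 2005: gap = -2.7 × (7.51 - 4.49) = -8.154%, loss ≈ 4636 × 8.154/100 ≈ 378.
Year 2006: gap = -2.7 × (9.13 - 4.49) = -12.528%, loss ≈ 4636 × 12.528/100 ≈ 581.
Total lost output = 200 + 447 + 378 + 581 = 1606 billion.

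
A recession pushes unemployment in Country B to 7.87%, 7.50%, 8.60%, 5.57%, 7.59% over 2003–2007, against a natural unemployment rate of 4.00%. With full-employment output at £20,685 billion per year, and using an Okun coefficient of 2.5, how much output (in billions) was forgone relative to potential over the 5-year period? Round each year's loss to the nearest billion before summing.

£8,858 billion

Year 2003: gap = -2.5 × (7.87 - 4) = -9.675%, loss ≈ 20685 × 9.675/100 ≈ 2001.
Year 2004: gap = -2.5 × (7.5 - 4) = -8.75%, loss ≈ 20685 × 8.75/100 ≈ 1810.
Year 2005: gap = -2.5 × (8.6 - 4) = -11.5%, loss ≈ 20685 × 11.5/100 ≈ 2379.
Year 2006: gap = -2.5 × (5.57 - 4) = -3.925%, loss ≈ 20685 × 3.925/100 ≈ 812.
Year 2007: gap = -2.5 × (7.59 - 4) = -8.975%, loss ≈ 20685 × 8.975/100 ≈ 1856.
Total lost output = 2001 + 1810 + 2379 + 812 + 1856 = 8858 billion.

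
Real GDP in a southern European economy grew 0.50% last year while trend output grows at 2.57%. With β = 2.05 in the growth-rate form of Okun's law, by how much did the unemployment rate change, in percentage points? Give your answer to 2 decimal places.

1.01 percentage points

Growth-rate Okun's law: g_Y = g_Y* - β × Δu, so Δu = (g_Y* - g_Y)/β.
Δu = (2.57 - 0.5)/2.05 = 2.07/2.05 = 1.01 percentage points.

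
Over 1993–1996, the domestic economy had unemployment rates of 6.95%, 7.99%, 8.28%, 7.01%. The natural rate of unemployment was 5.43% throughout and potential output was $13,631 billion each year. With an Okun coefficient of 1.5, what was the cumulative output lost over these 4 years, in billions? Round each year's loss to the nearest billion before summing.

Year 1993: gap = -1.5 × (6.95 - 5.43) = -2.28%, loss ≈ 13631 × 2.28/100 ≈ 311.
Year 1994: gap = -1.5 × (7.99 - 5.43) = -3.84%, loss ≈ 13631 × 3.84/100 ≈ 523.
Year 1995: gap = -1.5 × (8.28 - 5.43) = -4.275%, loss ≈ 13631 × 4.275/100 ≈ 583.
Year 1996: gap = -1.5 × (7.01 - 5.43) = -2.37%, loss ≈ 13631 × 2.37/100 ≈ 323.
Total lost output = 311 + 523 + 583 + 323 = 1740 billion.

$1,740 billion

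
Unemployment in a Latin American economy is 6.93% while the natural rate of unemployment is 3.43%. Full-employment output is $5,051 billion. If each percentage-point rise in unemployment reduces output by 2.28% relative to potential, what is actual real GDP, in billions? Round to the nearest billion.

Unemployment gap = 6.93 - 3.43 = 3.5 points, so the output gap is -2.28 × 3.5 = -7.98%.
Actual GDP = 5051 × (1 - 7.98/100) = 5051 × 0.9202 ≈ 4648 billion.

$4,648 billion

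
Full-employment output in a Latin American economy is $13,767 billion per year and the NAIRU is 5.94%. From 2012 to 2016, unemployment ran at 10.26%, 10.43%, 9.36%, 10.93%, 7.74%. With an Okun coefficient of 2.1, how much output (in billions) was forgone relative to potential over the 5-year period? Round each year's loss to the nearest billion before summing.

$5,499 billion

Year 2012: gap = -2.1 × (10.26 - 5.94) = -9.072%, loss ≈ 13767 × 9.072/100 ≈ 1249.
Year 2013: gap = -2.1 × (10.43 - 5.94) = -9.429%, loss ≈ 13767 × 9.429/100 ≈ 1298.
Year 2014: gap = -2.1 × (9.36 - 5.94) = -7.182%, loss ≈ 13767 × 7.182/100 ≈ 989.
Year 2015: gap = -2.1 × (10.93 - 5.94) = -10.479%, loss ≈ 13767 × 10.479/100 ≈ 1443.
Year 2016: gap = -2.1 × (7.74 - 5.94) = -3.78%, loss ≈ 13767 × 3.78/100 ≈ 520.
Total lost output = 1249 + 1298 + 989 + 1443 + 520 = 5499 billion.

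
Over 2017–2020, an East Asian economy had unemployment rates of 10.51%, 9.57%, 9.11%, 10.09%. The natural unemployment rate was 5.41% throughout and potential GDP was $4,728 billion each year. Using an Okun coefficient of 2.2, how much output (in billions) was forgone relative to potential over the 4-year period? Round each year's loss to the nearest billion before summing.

Year 2017: gap = -2.2 × (10.51 - 5.41) = -11.22%, loss ≈ 4728 × 11.22/100 ≈ 530.
Year 2018: gap = -2.2 × (9.57 - 5.41) = -9.152%, loss ≈ 4728 × 9.152/100 ≈ 433.
Year 2019: gap = -2.2 × (9.11 - 5.41) = -8.14%, loss ≈ 4728 × 8.14/100 ≈ 385.
Year 2020: gap = -2.2 × (10.09 - 5.41) = -10.296%, loss ≈ 4728 × 10.296/100 ≈ 487.
Total lost output = 530 + 433 + 385 + 487 = 1835 billion.

$1,835 billion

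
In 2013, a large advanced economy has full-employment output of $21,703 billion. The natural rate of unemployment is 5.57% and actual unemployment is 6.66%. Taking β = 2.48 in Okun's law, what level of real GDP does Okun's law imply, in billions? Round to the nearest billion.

$21,116 billion

Unemployment gap = 6.66 - 5.57 = 1.09 points, so the output gap is -2.48 × 1.09 = -2.7032%.
Actual GDP = 21703 × (1 - 2.7032/100) = 21703 × 0.972968 ≈ 21116 billion.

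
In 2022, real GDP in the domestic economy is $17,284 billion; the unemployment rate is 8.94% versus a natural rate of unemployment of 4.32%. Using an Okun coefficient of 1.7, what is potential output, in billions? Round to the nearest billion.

$18,757 billion

Unemployment gap = 8.94 - 4.32 = 4.62 points, so output gap = -1.7 × 4.62 = -7.854%.
Since Y = Y* × (1 + gap/100), Y* = 17284/0.92146 ≈ 18757 billion.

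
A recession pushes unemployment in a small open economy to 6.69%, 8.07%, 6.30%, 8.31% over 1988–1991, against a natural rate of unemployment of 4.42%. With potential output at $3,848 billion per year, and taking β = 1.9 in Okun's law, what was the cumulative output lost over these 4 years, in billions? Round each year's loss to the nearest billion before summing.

$854 billion

Year 1988: gap = -1.9 × (6.69 - 4.42) = -4.313%, loss ≈ 3848 × 4.313/100 ≈ 166.
Year 1989: gap = -1.9 × (8.07 - 4.42) = -6.935%, loss ≈ 3848 × 6.935/100 ≈ 267.
Year 1990: gap = -1.9 × (6.3 - 4.42) = -3.572%, loss ≈ 3848 × 3.572/100 ≈ 137.
Year 1991: gap = -1.9 × (8.31 - 4.42) = -7.391%, loss ≈ 3848 × 7.391/100 ≈ 284.
Total lost output = 166 + 267 + 137 + 284 = 854 billion.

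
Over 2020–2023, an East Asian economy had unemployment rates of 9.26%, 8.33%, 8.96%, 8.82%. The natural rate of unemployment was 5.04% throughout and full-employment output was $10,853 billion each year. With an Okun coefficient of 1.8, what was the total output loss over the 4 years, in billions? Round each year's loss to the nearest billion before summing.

$2,971 billion

Year 2020: gap = -1.8 × (9.26 - 5.04) = -7.596%, loss ≈ 10853 × 7.596/100 ≈ 824.
Year 2021: gap = -1.8 × (8.33 - 5.04) = -5.922%, loss ≈ 10853 × 5.922/100 ≈ 643.
Year 2022: gap = -1.8 × (8.96 - 5.04) = -7.056%, loss ≈ 10853 × 7.056/100 ≈ 766.
Year 2023: gap = -1.8 × (8.82 - 5.04) = -6.804%, loss ≈ 10853 × 6.804/100 ≈ 738.
Total lost output = 824 + 643 + 766 + 738 = 2971 billion.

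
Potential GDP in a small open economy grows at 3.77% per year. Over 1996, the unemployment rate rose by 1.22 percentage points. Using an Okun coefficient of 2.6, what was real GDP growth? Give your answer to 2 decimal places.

0.60%

Growth-rate Okun's law: g_Y = g_Y* - β × Δu.
g_Y = 3.77 - 2.6 × (1.22) = 3.77 - 3.172 = 0.598%, i.e. 0.60% to 2 d.p.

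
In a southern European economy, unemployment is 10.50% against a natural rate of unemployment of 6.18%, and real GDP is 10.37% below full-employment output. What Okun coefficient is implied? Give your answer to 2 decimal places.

β ≈ 2.40

Okun's law: output gap = -β × (u - u*).
-10.37 = -β × (10.5 - 6.18) = -β × 4.32, so β = 10.37/4.32 = 2.40.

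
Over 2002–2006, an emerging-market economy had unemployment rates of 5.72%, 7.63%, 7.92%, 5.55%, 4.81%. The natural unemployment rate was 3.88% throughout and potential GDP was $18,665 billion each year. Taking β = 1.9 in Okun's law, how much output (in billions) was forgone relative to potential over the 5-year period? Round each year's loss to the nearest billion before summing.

$4,338 billion

Year 2002: gap = -1.9 × (5.72 - 3.88) = -3.496%, loss ≈ 18665 × 3.496/100 ≈ 653.
Year 2003: gap = -1.9 × (7.63 - 3.88) = -7.125%, loss ≈ 18665 × 7.125/100 ≈ 1330.
Year 2004: gap = -1.9 × (7.92 - 3.88) = -7.676%, loss ≈ 18665 × 7.676/100 ≈ 1433.
Year 2005: gap = -1.9 × (5.55 - 3.88) = -3.173%, loss ≈ 18665 × 3.173/100 ≈ 592.
Year 2006: gap = -1.9 × (4.81 - 3.88) = -1.767%, loss ≈ 18665 × 1.767/100 ≈ 330.
Total lost output = 653 + 1330 + 1433 + 592 + 330 = 4338 billion.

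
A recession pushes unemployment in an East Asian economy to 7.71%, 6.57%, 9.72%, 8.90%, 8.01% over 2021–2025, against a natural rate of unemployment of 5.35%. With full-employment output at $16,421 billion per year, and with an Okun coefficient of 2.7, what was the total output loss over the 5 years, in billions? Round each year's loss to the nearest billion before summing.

$6,278 billion

Year 2021: gap = -2.7 × (7.71 - 5.35) = -6.372%, loss ≈ 16421 × 6.372/100 ≈ 1046.
Year 2022: gap = -2.7 × (6.57 - 5.35) = -3.294%, loss ≈ 16421 × 3.294/100 ≈ 541.
Year 2023: gap = -2.7 × (9.72 - 5.35) = -11.799%, loss ≈ 16421 × 11.799/100 ≈ 1938.
Year 2024: gap = -2.7 × (8.9 - 5.35) = -9.585%, loss ≈ 16421 × 9.585/100 ≈ 1574.
Year 2025: gap = -2.7 × (8.01 - 5.35) = -7.182%, loss ≈ 16421 × 7.182/100 ≈ 1179.
Total lost output = 1046 + 541 + 1938 + 1574 + 1179 = 6278 billion.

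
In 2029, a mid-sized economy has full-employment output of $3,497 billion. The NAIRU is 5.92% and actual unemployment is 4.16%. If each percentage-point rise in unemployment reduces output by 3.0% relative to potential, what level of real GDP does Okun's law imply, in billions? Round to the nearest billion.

$3,682 billion

Unemployment gap = 4.16 - 5.92 = -1.76 points, so the output gap is -3 × (-1.76) = 5.28%.
Actual GDP = 3497 × (1 + 5.28/100) = 3497 × 1.0528 ≈ 3682 billion.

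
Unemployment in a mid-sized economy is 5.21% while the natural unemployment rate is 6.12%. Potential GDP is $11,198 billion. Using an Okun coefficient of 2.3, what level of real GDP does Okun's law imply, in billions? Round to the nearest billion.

Unemployment gap = 5.21 - 6.12 = -0.91 points, so the output gap is -2.3 × (-0.91) = 2.093%.
Actual GDP = 11198 × (1 + 2.093/100) = 11198 × 1.02093 ≈ 11432 billion.

$11,432 billion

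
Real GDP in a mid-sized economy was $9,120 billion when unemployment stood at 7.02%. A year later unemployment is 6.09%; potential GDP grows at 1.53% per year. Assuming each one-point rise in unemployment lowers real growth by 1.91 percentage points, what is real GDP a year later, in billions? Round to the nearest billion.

Δu = 6.09 - 7.02 = -0.93 points.
Okun's law (growth form): g_Y = g_Y* - β × Δu = 1.53 - 1.91 × (-0.93) = 1.53 + 1.7763 = 3.3063%.
Real GDP in the next year = 9120 × (1 + 3.3063/100) = 9120 × 1.033063 ≈ 9422 billion.

$9,422 billion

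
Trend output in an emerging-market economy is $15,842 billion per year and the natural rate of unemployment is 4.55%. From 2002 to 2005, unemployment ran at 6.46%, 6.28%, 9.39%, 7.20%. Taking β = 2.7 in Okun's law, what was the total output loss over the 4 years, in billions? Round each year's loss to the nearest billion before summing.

$4,760 billion

Year 2002: gap = -2.7 × (6.46 - 4.55) = -5.157%, loss ≈ 15842 × 5.157/100 ≈ 817.
Year 2003: gap = -2.7 × (6.28 - 4.55) = -4.671%, loss ≈ 15842 × 4.671/100 ≈ 740.
Year 2004: gap = -2.7 × (9.39 - 4.55) = -13.068%, loss ≈ 15842 × 13.068/100 ≈ 2070.
Year 2005: gap = -2.7 × (7.2 - 4.55) = -7.155%, loss ≈ 15842 × 7.155/100 ≈ 1133.
Total lost output = 817 + 740 + 2070 + 1133 = 4760 billion.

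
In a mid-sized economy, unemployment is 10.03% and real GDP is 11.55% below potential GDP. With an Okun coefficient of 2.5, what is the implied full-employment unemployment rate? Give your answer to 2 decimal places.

5.41%

From Okun's law, u - u* = -(output gap)/β = -(-11.55)/2.5 = 4.62 points.
So u* = 10.03 - 4.62 = 5.41%.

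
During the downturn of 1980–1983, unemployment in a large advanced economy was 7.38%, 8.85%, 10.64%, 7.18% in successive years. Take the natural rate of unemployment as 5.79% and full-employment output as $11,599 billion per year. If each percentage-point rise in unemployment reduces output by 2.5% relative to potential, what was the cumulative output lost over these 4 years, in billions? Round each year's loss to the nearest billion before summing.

$3,157 billion

Year 1980: gap = -2.5 × (7.38 - 5.79) = -3.975%, loss ≈ 11599 × 3.975/100 ≈ 461.
Year 1981: gap = -2.5 × (8.85 - 5.79) = -7.65%, loss ≈ 11599 × 7.65/100 ≈ 887.
Year 1982: gap = -2.5 × (10.64 - 5.79) = -12.125%, loss ≈ 11599 × 12.125/100 ≈ 1406.
Year 1983: gap = -2.5 × (7.18 - 5.79) = -3.475%, loss ≈ 11599 × 3.475/100 ≈ 403.
Total lost output = 461 + 887 + 1406 + 403 = 3157 billion.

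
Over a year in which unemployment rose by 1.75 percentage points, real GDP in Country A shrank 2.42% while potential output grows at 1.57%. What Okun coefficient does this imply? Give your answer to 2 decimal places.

β ≈ 2.28

Growth form: g_Y = g_Y* - β × Δu, so β = (g_Y* - g_Y)/Δu.
β = (1.57 + 2.42)/1.75 = 3.99/1.75 = 2.28.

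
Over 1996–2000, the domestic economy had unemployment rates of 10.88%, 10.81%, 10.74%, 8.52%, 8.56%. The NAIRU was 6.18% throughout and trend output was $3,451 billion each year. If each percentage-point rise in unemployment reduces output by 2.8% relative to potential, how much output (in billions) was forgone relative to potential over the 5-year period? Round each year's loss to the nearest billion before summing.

$1,798 billion

Year 1996: gap = -2.8 × (10.88 - 6.18) = -13.16%, loss ≈ 3451 × 13.16/100 ≈ 454.
Year 1997: gap = -2.8 × (10.81 - 6.18) = -12.964%, loss ≈ 3451 × 12.964/100 ≈ 447.
Year 1998: gap = -2.8 × (10.74 - 6.18) = -12.768%, loss ≈ 3451 × 12.768/100 ≈ 441.
Year 1999: gap = -2.8 × (8.52 - 6.18) = -6.552%, loss ≈ 3451 × 6.552/100 ≈ 226.
Year 2000: gap = -2.8 × (8.56 - 6.18) = -6.664%, loss ≈ 3451 × 6.664/100 ≈ 230.
Total lost output = 454 + 447 + 441 + 226 + 230 = 1798 billion.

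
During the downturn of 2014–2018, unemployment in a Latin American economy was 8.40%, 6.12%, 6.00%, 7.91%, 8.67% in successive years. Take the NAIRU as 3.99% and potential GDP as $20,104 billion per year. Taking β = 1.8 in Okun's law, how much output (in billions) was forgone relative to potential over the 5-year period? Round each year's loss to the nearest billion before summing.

Year 2014: gap = -1.8 × (8.4 - 3.99) = -7.938%, loss ≈ 20104 × 7.938/100 ≈ 1596.
Year 2015: gap = -1.8 × (6.12 - 3.99) = -3.834%, loss ≈ 20104 × 3.834/100 ≈ 771.
Year 2016: gap = -1.8 × (6 - 3.99) = -3.618%, loss ≈ 20104 × 3.618/100 ≈ 727.
Year 2017: gap = -1.8 × (7.91 - 3.99) = -7.056%, loss ≈ 20104 × 7.056/100 ≈ 1419.
Year 2018: gap = -1.8 × (8.67 - 3.99) = -8.424%, loss ≈ 20104 × 8.424/100 ≈ 1694.
Total lost output = 1596 + 771 + 727 + 1419 + 1694 = 6207 billion.

$6,207 billion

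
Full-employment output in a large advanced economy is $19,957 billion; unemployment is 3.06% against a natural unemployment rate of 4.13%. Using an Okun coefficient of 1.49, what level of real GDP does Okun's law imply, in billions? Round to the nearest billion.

$20,275 billion

Unemployment gap = 3.06 - 4.13 = -1.07 points, so the output gap is -1.49 × (-1.07) = 1.5943%.
Actual GDP = 19957 × (1 + 1.5943/100) = 19957 × 1.015943 ≈ 20275 billion.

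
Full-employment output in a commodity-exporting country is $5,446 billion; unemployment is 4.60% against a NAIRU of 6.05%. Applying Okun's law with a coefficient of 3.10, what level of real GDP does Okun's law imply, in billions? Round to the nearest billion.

Unemployment gap = 4.6 - 6.05 = -1.45 points, so the output gap is -3.1 × (-1.45) = 4.495%.
Actual GDP = 5446 × (1 + 4.495/100) = 5446 × 1.04495 ≈ 5691 billion.

$5,691 billion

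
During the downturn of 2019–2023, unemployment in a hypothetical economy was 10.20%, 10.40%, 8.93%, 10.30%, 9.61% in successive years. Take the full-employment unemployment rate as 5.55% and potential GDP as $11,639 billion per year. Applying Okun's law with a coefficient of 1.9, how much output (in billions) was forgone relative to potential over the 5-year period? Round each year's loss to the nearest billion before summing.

Year 2019: gap = -1.9 × (10.2 - 5.55) = -8.835%, loss ≈ 11639 × 8.835/100 ≈ 1028.
Year 2020: gap = -1.9 × (10.4 - 5.55) = -9.215%, loss ≈ 11639 × 9.215/100 ≈ 1073.
Year 2021: gap = -1.9 × (8.93 - 5.55) = -6.422%, loss ≈ 11639 × 6.422/100 ≈ 747.
Year 2022: gap = -1.9 × (10.3 - 5.55) = -9.025%, loss ≈ 11639 × 9.025/100 ≈ 1050.
Year 2023: gap = -1.9 × (9.61 - 5.55) = -7.714%, loss ≈ 11639 × 7.714/100 ≈ 898.
Total lost output = 1028 + 1073 + 747 + 1050 + 898 = 4796 billion.

$4,796 billion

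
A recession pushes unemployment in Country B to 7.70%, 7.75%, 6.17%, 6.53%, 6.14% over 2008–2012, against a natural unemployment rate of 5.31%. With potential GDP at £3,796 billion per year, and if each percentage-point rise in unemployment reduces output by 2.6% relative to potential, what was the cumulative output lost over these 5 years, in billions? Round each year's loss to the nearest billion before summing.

Year 2008: gap = -2.6 × (7.7 - 5.31) = -6.214%, loss ≈ 3796 × 6.214/100 ≈ 236.
Year 2009: gap = -2.6 × (7.75 - 5.31) = -6.344%, loss ≈ 3796 × 6.344/100 ≈ 241.
Year 2010: gap = -2.6 × (6.17 - 5.31) = -2.236%, loss ≈ 3796 × 2.236/100 ≈ 85.
Year 2011: gap = -2.6 × (6.53 - 5.31) = -3.172%, loss ≈ 3796 × 3.172/100 ≈ 120.
Year 2012: gap = -2.6 × (6.14 - 5.31) = -2.158%, loss ≈ 3796 × 2.158/100 ≈ 82.
Total lost output = 236 + 241 + 85 + 120 + 82 = 764 billion.

£764 billion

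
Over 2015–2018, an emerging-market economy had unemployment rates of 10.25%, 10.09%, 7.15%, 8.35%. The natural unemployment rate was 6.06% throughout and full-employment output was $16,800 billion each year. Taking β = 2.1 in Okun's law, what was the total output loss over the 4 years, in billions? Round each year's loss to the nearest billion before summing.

$4,093 billion

Year 2015: gap = -2.1 × (10.25 - 6.06) = -8.799%, loss ≈ 16800 × 8.799/100 ≈ 1478.
Year 2016: gap = -2.1 × (10.09 - 6.06) = -8.463%, loss ≈ 16800 × 8.463/100 ≈ 1422.
Year 2017: gap = -2.1 × (7.15 - 6.06) = -2.289%, loss ≈ 16800 × 2.289/100 ≈ 385.
Year 2018: gap = -2.1 × (8.35 - 6.06) = -4.809%, loss ≈ 16800 × 4.809/100 ≈ 808.
Total lost output = 1478 + 1422 + 385 + 808 = 4093 billion.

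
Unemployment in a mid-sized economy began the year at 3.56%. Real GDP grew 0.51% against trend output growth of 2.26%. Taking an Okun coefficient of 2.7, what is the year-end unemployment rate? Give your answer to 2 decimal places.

Growth-rate Okun's law: g_Y = g_Y* - β × Δu, so Δu = (g_Y* - g_Y)/β.
Δu = (2.26 - 0.51)/2.7 = 1.75/2.7 = 0.65 percentage points.
Year-end unemployment = 3.56 + 0.65 = 4.21%.

4.21%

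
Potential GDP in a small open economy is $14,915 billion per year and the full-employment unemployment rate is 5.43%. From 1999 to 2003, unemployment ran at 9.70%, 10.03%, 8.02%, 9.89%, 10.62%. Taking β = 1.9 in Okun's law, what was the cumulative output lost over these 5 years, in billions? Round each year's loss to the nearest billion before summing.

Year 1999: gap = -1.9 × (9.7 - 5.43) = -8.113%, loss ≈ 14915 × 8.113/100 ≈ 1210.
Year 2000: gap = -1.9 × (10.03 - 5.43) = -8.74%, loss ≈ 14915 × 8.74/100 ≈ 1304.
Year 2001: gap = -1.9 × (8.02 - 5.43) = -4.921%, loss ≈ 14915 × 4.921/100 ≈ 734.
Year 2002: gap = -1.9 × (9.89 - 5.43) = -8.474%, loss ≈ 14915 × 8.474/100 ≈ 1264.
Year 2003: gap = -1.9 × (10.62 - 5.43) = -9.861%, loss ≈ 14915 × 9.861/100 ≈ 1471.
Total lost output = 1210 + 1304 + 734 + 1264 + 1471 = 5983 billion.

$5,983 billion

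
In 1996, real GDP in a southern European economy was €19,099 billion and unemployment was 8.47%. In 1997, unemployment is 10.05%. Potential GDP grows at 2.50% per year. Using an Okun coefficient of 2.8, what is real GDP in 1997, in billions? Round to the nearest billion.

€18,732 billion

Δu = 10.05 - 8.47 = 1.58 points.
Okun's law (growth form): g_Y = g_Y* - β × Δu = 2.50 - 2.8 × (1.58) = 2.5 - 4.424 = -1.924%.
Real GDP in the next year = 19099 × (1 - 1.924/100) = 19099 × 0.98076 ≈ 18732 billion.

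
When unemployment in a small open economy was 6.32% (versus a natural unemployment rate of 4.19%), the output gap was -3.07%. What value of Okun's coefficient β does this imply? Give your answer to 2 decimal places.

β ≈ 1.44

Okun's law: output gap = -β × (u - u*).
-3.07 = -β × (6.32 - 4.19) = -β × 2.13, so β = 3.07/2.13 = 1.44.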